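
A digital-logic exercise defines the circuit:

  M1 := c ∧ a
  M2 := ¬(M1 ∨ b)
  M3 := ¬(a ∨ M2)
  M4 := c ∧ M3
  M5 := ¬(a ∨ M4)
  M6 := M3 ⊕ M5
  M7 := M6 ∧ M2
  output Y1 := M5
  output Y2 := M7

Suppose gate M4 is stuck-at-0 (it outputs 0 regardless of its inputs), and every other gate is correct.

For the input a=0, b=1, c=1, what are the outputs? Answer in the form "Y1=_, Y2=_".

Y1=1, Y2=0

Propagate with M4 forced: M1=0, M2=0, M3=1, M4=0 [stuck-at-0], M5=1, M6=0, M7=0.
So the outputs are Y1=1, Y2=0. (Without the fault they would be Y1=0, Y2=0.)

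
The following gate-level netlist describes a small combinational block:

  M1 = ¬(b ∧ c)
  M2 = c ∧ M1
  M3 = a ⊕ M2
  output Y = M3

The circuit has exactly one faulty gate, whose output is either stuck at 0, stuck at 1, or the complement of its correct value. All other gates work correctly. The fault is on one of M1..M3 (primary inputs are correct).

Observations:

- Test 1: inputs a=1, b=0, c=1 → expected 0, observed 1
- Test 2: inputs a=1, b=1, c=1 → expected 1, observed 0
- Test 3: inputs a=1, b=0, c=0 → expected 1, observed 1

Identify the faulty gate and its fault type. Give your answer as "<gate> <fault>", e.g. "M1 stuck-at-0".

Fault-free values for test 1 (a=1, b=0, c=1): M1=1, M2=1, M3=0, giving Y=0. Observed 1.
Test 1: faults giving observed 1 are {M1 stuck-at-0, M1 inverted output, M2 stuck-at-0, M2 inverted output, M3 stuck-at-1, M3 inverted output}.
Test 2 (a=1, b=1, c=1): fault-free M1=0, M2=0, M3=1 → 1; observed 0. Eliminates M1 stuck-at-0, M2 stuck-at-0, M3 stuck-at-1.
Test 3 (a=1, b=0, c=0): fault-free M1=1, M2=0, M3=1 → 1; observed 1. Eliminates M2 inverted output, M3 inverted output.
Only M1 inverted output is consistent with every test.

M1 inverted output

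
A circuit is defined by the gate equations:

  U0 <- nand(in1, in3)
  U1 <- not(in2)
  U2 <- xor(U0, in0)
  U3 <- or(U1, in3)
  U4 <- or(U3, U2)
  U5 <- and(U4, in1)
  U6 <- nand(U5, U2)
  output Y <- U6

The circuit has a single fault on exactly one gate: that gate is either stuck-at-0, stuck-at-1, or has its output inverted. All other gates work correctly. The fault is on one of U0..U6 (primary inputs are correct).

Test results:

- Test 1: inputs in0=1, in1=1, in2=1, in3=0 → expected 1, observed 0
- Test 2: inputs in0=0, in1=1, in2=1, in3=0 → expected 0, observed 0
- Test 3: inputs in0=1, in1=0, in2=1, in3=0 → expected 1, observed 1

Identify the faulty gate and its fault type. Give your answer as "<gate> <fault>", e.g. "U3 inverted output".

U2 stuck-at-1

Fault-free values for test 1 (in0=1, in1=1, in2=1, in3=0): U0=1, U1=0, U2=0, U3=0, U4=0, U5=0, U6=1, giving Y=1. Observed 0.
Test 1: faults giving observed 0 are {U0 stuck-at-0, U0 inverted output, U2 stuck-at-1, U2 inverted output, U6 stuck-at-0, U6 inverted output}.
Test 2 (in0=0, in1=1, in2=1, in3=0): fault-free U0=1, U1=0, U2=1, U3=0, U4=1, U5=1, U6=0 → 0; observed 0. Eliminates U0 stuck-at-0, U0 inverted output, U2 inverted output, U6 inverted output.
Test 3 (in0=1, in1=0, in2=1, in3=0): fault-free U0=1, U1=0, U2=0, U3=0, U4=0, U5=0, U6=1 → 1; observed 1. Eliminates U6 stuck-at-0.
Only U2 stuck-at-1 is consistent with every test.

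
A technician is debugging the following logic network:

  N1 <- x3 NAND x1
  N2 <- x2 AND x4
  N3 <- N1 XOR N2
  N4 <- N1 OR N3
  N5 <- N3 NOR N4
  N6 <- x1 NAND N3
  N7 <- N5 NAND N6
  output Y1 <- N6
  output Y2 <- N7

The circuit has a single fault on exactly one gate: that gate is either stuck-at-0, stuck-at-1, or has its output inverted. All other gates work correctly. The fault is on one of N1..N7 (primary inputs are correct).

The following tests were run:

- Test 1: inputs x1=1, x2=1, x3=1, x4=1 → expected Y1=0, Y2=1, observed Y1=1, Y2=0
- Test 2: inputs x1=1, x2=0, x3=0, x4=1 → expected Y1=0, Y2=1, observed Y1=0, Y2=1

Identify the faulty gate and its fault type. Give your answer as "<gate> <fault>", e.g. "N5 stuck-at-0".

N2 stuck-at-0

Fault-free values for test 1 (x1=1, x2=1, x3=1, x4=1): N1=0, N2=1, N3=1, N4=1, N5=0, N6=0, N7=1, giving Y1=0, Y2=1. Observed Y1=1, Y2=0.
Test 1: faults giving observed Y1=1, Y2=0 are {N2 stuck-at-0, N2 inverted output, N3 stuck-at-0, N3 inverted output}.
Test 2 (x1=1, x2=0, x3=0, x4=1): fault-free N1=1, N2=0, N3=1, N4=1, N5=0, N6=0, N7=1 → Y1=0, Y2=1; observed Y1=0, Y2=1. Eliminates N2 inverted output, N3 stuck-at-0, N3 inverted output.
Only N2 stuck-at-0 is consistent with every test.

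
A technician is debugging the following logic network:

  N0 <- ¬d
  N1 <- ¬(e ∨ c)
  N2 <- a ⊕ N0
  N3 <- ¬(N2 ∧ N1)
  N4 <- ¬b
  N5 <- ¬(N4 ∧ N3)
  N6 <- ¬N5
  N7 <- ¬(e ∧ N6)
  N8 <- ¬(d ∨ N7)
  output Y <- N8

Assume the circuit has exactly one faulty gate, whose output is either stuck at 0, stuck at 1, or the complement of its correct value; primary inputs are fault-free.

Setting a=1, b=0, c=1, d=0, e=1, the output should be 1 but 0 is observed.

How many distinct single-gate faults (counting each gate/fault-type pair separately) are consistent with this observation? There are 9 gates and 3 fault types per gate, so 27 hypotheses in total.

12

Fault-free: N0=1, N1=0, N2=0, N3=1, N4=1, N5=0, N6=1, N7=0, N8=1 → 1. Observed 0.
  N0: none of the 3 fault types match ✗
  N1: none of the 3 fault types match ✗
  N2: none of the 3 fault types match ✗
  N3: stuck-at-0, inverted output ✓; others ✗
  N4: stuck-at-0, inverted output ✓; others ✗
  N5: stuck-at-1, inverted output ✓; others ✗
  N6: stuck-at-0, inverted output ✓; others ✗
  N7: stuck-at-1, inverted output ✓; others ✗
  N8: stuck-at-0, inverted output ✓; others ✗
Consistent faults: {N3 stuck-at-0, N3 inverted output, N4 stuck-at-0, N4 inverted output, N5 stuck-at-1, N5 inverted output, N6 stuck-at-0, N6 inverted output, N7 stuck-at-1, N7 inverted output, N8 stuck-at-0, N8 inverted output} — 12 in all.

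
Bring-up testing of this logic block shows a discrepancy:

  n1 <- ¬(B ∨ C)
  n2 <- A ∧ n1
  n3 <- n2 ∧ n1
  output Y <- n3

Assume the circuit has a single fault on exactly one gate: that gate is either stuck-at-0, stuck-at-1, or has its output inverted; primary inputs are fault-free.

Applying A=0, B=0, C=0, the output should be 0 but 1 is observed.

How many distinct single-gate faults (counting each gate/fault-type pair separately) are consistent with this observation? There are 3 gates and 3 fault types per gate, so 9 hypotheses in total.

4

Fault-free: n1=1, n2=0, n3=0 → 0. Observed 1.
  n1 stuck-at-0: output 0 ✗
  n1 stuck-at-1: output 0 ✗
  n1 inverted output: output 0 ✗
  n2 stuck-at-0: output 0 ✗
  n2 stuck-at-1: output 1 ✓
  n2 inverted output: output 1 ✓
  n3 stuck-at-0: output 0 ✗
  n3 stuck-at-1: output 1 ✓
  n3 inverted output: output 1 ✓
Consistent faults: {n2 stuck-at-1, n2 inverted output, n3 stuck-at-1, n3 inverted output} — 4 in all.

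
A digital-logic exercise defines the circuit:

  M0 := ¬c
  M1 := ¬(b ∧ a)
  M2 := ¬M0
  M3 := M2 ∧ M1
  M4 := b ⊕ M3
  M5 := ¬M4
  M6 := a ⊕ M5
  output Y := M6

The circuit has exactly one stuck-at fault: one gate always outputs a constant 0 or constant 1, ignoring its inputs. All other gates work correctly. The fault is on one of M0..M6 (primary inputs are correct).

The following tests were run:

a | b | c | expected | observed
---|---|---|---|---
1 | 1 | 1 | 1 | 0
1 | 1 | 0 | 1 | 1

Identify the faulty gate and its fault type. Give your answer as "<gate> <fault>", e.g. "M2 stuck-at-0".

Fault-free values for test 1 (a=1, b=1, c=1): M0=0, M1=0, M2=1, M3=0, M4=1, M5=0, M6=1, giving Y=1. Observed 0.
Test 1: faults giving observed 0 are {M1 stuck-at-1, M3 stuck-at-1, M4 stuck-at-0, M5 stuck-at-1, M6 stuck-at-0}.
Test 2 (a=1, b=1, c=0): fault-free M0=1, M1=0, M2=0, M3=0, M4=1, M5=0, M6=1 → 1; observed 1. Eliminates M3 stuck-at-1, M4 stuck-at-0, M5 stuck-at-1, M6 stuck-at-0.
Only M1 stuck-at-1 is consistent with every test.

M1 stuck-at-1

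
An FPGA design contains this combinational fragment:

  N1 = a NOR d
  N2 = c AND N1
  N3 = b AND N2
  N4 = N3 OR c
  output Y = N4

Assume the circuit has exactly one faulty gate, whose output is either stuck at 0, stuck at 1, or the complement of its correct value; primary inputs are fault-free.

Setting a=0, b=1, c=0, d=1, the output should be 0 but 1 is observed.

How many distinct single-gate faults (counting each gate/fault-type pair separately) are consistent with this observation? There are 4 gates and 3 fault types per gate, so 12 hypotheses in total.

6

Fault-free: N1=0, N2=0, N3=0, N4=0 → 0. Observed 1.
  N1 stuck-at-0: output 0 ✗
  N1 stuck-at-1: output 0 ✗
  N1 inverted output: output 0 ✗
  N2 stuck-at-0: output 0 ✗
  N2 stuck-at-1: output 1 ✓
  N2 inverted output: output 1 ✓
  N3 stuck-at-0: output 0 ✗
  N3 stuck-at-1: output 1 ✓
  N3 inverted output: output 1 ✓
  N4 stuck-at-0: output 0 ✗
  N4 stuck-at-1: output 1 ✓
  N4 inverted output: output 1 ✓
Consistent faults: {N2 stuck-at-1, N2 inverted output, N3 stuck-at-1, N3 inverted output, N4 stuck-at-1, N4 inverted output} — 6 in all.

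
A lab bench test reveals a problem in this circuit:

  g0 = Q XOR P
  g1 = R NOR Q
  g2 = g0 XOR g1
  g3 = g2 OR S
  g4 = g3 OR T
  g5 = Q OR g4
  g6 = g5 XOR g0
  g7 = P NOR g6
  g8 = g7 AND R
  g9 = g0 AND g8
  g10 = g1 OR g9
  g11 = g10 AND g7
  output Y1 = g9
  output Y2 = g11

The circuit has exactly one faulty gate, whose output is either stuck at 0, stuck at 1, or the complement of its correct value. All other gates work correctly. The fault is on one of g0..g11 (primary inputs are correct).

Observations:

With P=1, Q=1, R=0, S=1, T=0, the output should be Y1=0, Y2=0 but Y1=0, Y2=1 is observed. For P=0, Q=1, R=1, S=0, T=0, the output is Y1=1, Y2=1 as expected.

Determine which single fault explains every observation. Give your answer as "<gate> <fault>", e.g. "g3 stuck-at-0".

g11 stuck-at-1

Fault-free values for test 1 (P=1, Q=1, R=0, S=1, T=0): g0=0, g1=0, g2=0, g3=1, g4=1, g5=1, g6=1, g7=0, g8=0, g9=0, g10=0, g11=0, giving Y1=0, Y2=0. Observed Y1=0, Y2=1.
Test 1: faults giving observed Y1=0, Y2=1 are {g11 stuck-at-1, g11 inverted output}.
Test 2 (P=0, Q=1, R=1, S=0, T=0): fault-free g0=1, g1=0, g2=1, g3=1, g4=1, g5=1, g6=0, g7=1, g8=1, g9=1, g10=1, g11=1 → Y1=1, Y2=1; observed Y1=1, Y2=1. Eliminates g11 inverted output.
Only g11 stuck-at-1 is consistent with every test.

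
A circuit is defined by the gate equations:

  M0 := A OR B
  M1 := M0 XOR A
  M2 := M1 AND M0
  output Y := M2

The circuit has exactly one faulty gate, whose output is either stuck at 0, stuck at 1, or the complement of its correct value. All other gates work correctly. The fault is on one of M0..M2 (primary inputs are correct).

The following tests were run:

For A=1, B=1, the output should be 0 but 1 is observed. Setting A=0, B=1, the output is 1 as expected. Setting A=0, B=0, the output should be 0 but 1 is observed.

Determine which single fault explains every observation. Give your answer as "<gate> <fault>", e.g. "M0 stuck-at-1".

M2 stuck-at-1

Fault-free values for test 1 (A=1, B=1): M0=1, M1=0, M2=0, giving Y=0. Observed 1.
Test 1: faults giving observed 1 are {M1 stuck-at-1, M1 inverted output, M2 stuck-at-1, M2 inverted output}.
Test 2 (A=0, B=1): fault-free M0=1, M1=1, M2=1 → 1; observed 1. Eliminates M1 inverted output, M2 inverted output.
Test 3 (A=0, B=0): fault-free M0=0, M1=0, M2=0 → 0; observed 1. Eliminates M1 stuck-at-1.
Only M2 stuck-at-1 is consistent with every test.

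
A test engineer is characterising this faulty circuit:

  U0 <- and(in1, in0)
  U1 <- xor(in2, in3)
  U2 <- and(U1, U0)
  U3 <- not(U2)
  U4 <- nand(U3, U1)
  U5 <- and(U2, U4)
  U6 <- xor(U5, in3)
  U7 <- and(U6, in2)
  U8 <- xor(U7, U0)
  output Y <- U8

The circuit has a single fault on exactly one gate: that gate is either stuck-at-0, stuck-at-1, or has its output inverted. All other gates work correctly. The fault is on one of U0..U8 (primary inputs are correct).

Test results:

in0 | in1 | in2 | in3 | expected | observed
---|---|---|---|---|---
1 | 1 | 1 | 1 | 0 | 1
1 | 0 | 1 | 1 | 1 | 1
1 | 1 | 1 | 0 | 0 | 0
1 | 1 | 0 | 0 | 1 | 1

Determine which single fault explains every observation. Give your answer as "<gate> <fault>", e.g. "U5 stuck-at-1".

Fault-free values for test 1 (in0=1, in1=1, in2=1, in3=1): U0=1, U1=0, U2=0, U3=1, U4=1, U5=0, U6=1, U7=1, U8=0, giving Y=0. Observed 1.
Test 1: faults giving observed 1 are {U0 stuck-at-0, U0 inverted output, U1 stuck-at-1, U1 inverted output, U2 stuck-at-1, U2 inverted output, U5 stuck-at-1, U5 inverted output, U6 stuck-at-0, U6 inverted output, U7 stuck-at-0, U7 inverted output, U8 stuck-at-1, U8 inverted output}.
Test 2 (in0=1, in1=0, in2=1, in3=1): fault-free U0=0, U1=0, U2=0, U3=1, U4=1, U5=0, U6=1, U7=1, U8=1 → 1; observed 1. Eliminates U0 inverted output, U2 stuck-at-1, U2 inverted output, U5 stuck-at-1, U5 inverted output, U6 stuck-at-0, U6 inverted output, U7 stuck-at-0, U7 inverted output, U8 inverted output.
Test 3 (in0=1, in1=1, in2=1, in3=0): fault-free U0=1, U1=1, U2=1, U3=0, U4=1, U5=1, U6=1, U7=1, U8=0 → 0; observed 0. Eliminates U1 inverted output, U8 stuck-at-1.
Test 4 (in0=1, in1=1, in2=0, in3=0): fault-free U0=1, U1=0, U2=0, U3=1, U4=1, U5=0, U6=0, U7=0, U8=1 → 1; observed 1. Eliminates U0 stuck-at-0.
Only U1 stuck-at-1 is consistent with every test.

U1 stuck-at-1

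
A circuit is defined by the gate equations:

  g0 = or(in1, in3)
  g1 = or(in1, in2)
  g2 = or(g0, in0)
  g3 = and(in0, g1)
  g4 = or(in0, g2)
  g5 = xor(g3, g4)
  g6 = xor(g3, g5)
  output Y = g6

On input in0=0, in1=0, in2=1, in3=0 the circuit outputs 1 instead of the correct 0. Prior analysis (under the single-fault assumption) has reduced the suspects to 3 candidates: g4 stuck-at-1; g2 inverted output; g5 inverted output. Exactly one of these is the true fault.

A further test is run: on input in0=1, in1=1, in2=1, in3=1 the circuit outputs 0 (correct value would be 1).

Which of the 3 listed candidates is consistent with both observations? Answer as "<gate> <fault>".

Evaluate each candidate on input in0=1, in1=1, in2=1, in3=1:
  g4 stuck-at-1: g0=1, g1=1, g2=1, g3=1, g4=1 [stuck-at-1], g5=0, g6=1 → 1 — eliminated
  g2 inverted output: g0=1, g1=1, g2=0 [inverted output], g3=1, g4=1, g5=0, g6=1 → 1 — eliminated
  g5 inverted output: g0=1, g1=1, g2=1, g3=1, g4=1, g5=1 [inverted output], g6=0 → 0 — matches
Only g5 inverted output reproduces the observed 0.

g5 inverted output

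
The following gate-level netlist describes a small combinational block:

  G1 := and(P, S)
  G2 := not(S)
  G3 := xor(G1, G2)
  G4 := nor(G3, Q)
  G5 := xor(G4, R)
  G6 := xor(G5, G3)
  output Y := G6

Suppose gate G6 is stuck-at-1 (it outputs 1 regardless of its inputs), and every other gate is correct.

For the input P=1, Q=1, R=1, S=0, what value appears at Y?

Propagate with G6 forced: G1=0, G2=1, G3=1, G4=0, G5=1, G6=1 [stuck-at-1].
So Y = 1. (Without the fault it would be 0.)

1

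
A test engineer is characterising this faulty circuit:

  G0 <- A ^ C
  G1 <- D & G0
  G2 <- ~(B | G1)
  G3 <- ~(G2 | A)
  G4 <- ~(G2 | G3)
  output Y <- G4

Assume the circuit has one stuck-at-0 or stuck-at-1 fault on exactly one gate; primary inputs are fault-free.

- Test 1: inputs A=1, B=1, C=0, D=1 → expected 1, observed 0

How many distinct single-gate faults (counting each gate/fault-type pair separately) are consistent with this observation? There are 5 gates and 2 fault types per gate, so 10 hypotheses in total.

Fault-free: G0=1, G1=1, G2=0, G3=0, G4=1 → 1. Observed 0.
  G0 stuck-at-0: output 1 ✗
  G0 stuck-at-1: output 1 ✗
  G1 stuck-at-0: output 1 ✗
  G1 stuck-at-1: output 1 ✗
  G2 stuck-at-0: output 1 ✗
  G2 stuck-at-1: output 0 ✓
  G3 stuck-at-0: output 1 ✗
  G3 stuck-at-1: output 0 ✓
  G4 stuck-at-0: output 0 ✓
  G4 stuck-at-1: output 1 ✗
Consistent faults: {G2 stuck-at-1, G3 stuck-at-1, G4 stuck-at-0} — 3 in all.

3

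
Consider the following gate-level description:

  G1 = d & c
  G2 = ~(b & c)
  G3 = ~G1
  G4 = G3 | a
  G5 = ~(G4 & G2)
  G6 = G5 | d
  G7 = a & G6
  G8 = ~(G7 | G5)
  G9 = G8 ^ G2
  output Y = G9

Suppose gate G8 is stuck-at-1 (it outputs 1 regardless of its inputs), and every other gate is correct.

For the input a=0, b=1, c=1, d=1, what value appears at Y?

1

Propagate with G8 forced: G1=1, G2=0, G3=0, G4=0, G5=1, G6=1, G7=0, G8=1 [stuck-at-1], G9=1.
So Y = 1. (Without the fault it would be 0.)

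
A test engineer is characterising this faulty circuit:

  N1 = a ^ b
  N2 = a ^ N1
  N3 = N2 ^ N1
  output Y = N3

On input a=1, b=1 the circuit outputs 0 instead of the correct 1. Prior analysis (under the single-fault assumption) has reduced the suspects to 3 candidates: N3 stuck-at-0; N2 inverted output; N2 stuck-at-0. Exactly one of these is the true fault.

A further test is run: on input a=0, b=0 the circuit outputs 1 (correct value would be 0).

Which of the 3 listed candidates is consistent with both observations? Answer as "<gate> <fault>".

N2 inverted output

Evaluate each candidate on input a=0, b=0:
  N3 stuck-at-0: N1=0, N2=0, N3=0 [stuck-at-0] → 0 — eliminated
  N2 inverted output: N1=0, N2=1 [inverted output], N3=1 → 1 — matches
  N2 stuck-at-0: N1=0, N2=0 [stuck-at-0], N3=0 → 0 — eliminated
Only N2 inverted output reproduces the observed 1.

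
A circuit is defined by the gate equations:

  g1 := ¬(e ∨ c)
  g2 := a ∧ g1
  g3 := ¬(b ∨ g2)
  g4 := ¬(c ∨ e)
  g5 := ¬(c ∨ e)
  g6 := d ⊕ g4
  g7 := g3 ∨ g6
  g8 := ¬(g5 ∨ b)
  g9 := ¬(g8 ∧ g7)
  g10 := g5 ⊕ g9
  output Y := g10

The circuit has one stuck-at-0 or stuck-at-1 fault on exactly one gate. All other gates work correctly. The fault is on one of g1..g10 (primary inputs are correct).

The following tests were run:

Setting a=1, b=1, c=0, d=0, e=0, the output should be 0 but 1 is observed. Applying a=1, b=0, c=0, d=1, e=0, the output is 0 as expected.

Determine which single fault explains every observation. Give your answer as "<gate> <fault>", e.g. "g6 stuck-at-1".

Fault-free values for test 1 (a=1, b=1, c=0, d=0, e=0): g1=1, g2=1, g3=0, g4=1, g5=1, g6=1, g7=1, g8=0, g9=1, g10=0, giving Y=0. Observed 1.
Test 1: faults giving observed 1 are {g5 stuck-at-0, g8 stuck-at-1, g9 stuck-at-0, g10 stuck-at-1}.
Test 2 (a=1, b=0, c=0, d=1, e=0): fault-free g1=1, g2=1, g3=0, g4=1, g5=1, g6=0, g7=0, g8=0, g9=1, g10=0 → 0; observed 0. Eliminates g5 stuck-at-0, g9 stuck-at-0, g10 stuck-at-1.
Only g8 stuck-at-1 is consistent with every test.

g8 stuck-at-1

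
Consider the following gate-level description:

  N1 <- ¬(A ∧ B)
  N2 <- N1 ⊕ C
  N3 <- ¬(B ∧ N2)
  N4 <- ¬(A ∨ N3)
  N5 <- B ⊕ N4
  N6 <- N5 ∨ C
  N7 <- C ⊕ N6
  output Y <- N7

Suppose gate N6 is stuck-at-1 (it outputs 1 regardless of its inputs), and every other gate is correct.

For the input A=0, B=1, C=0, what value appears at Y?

Propagate with N6 forced: N1=1, N2=1, N3=0, N4=1, N5=0, N6=1 [stuck-at-1], N7=1.
So Y = 1. (Without the fault it would be 0.)

1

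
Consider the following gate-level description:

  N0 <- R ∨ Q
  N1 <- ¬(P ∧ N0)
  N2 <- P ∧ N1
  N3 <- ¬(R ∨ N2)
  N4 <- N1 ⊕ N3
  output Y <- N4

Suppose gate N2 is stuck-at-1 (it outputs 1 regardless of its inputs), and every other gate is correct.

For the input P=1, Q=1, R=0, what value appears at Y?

0

Propagate with N2 forced: N0=1, N1=0, N2=1 [stuck-at-1], N3=0, N4=0.
So Y = 0. (Without the fault it would be 1.)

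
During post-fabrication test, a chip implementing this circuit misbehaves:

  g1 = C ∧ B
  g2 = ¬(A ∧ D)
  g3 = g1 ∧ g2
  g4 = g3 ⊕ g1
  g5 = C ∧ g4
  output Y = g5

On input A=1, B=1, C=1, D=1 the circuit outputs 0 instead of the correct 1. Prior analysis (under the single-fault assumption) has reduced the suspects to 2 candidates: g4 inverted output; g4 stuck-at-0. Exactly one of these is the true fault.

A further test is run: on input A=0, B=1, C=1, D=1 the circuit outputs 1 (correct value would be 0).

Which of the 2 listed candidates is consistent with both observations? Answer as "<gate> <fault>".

Evaluate each candidate on input A=0, B=1, C=1, D=1:
  g4 inverted output: g1=1, g2=1, g3=1, g4=1 [inverted output], g5=1 → 1 — matches
  g4 stuck-at-0: g1=1, g2=1, g3=1, g4=0 [stuck-at-0], g5=0 → 0 — eliminated
Only g4 inverted output reproduces the observed 1.

g4 inverted output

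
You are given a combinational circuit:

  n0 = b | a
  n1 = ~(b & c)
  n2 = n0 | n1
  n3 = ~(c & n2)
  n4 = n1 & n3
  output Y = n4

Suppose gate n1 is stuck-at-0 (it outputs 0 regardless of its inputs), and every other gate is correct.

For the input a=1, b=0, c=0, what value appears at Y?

0

Propagate with n1 forced: n0=1, n1=0 [stuck-at-0], n2=1, n3=1, n4=0.
So Y = 0. (Without the fault it would be 1.)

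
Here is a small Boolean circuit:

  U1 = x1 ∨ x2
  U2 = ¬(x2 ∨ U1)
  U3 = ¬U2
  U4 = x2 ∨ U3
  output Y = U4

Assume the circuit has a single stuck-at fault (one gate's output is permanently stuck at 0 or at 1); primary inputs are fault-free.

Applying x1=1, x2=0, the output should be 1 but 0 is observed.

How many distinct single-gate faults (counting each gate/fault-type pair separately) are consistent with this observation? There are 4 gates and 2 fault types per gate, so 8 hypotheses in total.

4

Fault-free: U1=1, U2=0, U3=1, U4=1 → 1. Observed 0.
  U1 stuck-at-0: output 0 ✓
  U1 stuck-at-1: output 1 ✗
  U2 stuck-at-0: output 1 ✗
  U2 stuck-at-1: output 0 ✓
  U3 stuck-at-0: output 0 ✓
  U3 stuck-at-1: output 1 ✗
  U4 stuck-at-0: output 0 ✓
  U4 stuck-at-1: output 1 ✗
Consistent faults: {U1 stuck-at-0, U2 stuck-at-1, U3 stuck-at-0, U4 stuck-at-0} — 4 in all.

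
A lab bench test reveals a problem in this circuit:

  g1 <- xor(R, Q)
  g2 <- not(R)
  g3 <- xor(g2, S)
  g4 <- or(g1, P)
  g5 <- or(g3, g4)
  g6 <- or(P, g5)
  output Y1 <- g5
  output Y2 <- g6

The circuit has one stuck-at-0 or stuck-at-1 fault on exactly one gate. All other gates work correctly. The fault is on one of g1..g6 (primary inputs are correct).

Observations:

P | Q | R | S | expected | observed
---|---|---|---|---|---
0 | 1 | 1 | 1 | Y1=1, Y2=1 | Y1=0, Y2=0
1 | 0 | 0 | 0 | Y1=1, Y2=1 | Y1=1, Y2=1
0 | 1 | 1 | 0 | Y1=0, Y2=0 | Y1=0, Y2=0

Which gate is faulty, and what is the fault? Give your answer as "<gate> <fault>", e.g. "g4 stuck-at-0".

Fault-free values for test 1 (P=0, Q=1, R=1, S=1): g1=0, g2=0, g3=1, g4=0, g5=1, g6=1, giving Y1=1, Y2=1. Observed Y1=0, Y2=0.
Test 1: faults giving observed Y1=0, Y2=0 are {g2 stuck-at-1, g3 stuck-at-0, g5 stuck-at-0}.
Test 2 (P=1, Q=0, R=0, S=0): fault-free g1=0, g2=1, g3=1, g4=1, g5=1, g6=1 → Y1=1, Y2=1; observed Y1=1, Y2=1. Eliminates g5 stuck-at-0.
Test 3 (P=0, Q=1, R=1, S=0): fault-free g1=0, g2=0, g3=0, g4=0, g5=0, g6=0 → Y1=0, Y2=0; observed Y1=0, Y2=0. Eliminates g2 stuck-at-1.
Only g3 stuck-at-0 is consistent with every test.

g3 stuck-at-0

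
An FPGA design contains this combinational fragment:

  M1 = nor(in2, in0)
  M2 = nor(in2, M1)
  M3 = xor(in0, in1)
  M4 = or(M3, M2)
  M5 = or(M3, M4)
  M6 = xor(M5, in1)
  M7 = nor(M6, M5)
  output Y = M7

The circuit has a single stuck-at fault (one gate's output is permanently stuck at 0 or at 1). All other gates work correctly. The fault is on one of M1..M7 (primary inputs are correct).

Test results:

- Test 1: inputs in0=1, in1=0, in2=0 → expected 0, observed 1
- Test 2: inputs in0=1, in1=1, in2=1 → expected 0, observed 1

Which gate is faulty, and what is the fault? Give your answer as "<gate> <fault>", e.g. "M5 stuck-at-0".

M7 stuck-at-1

Fault-free values for test 1 (in0=1, in1=0, in2=0): M1=0, M2=1, M3=1, M4=1, M5=1, M6=1, M7=0, giving Y=0. Observed 1.
Test 1: faults giving observed 1 are {M5 stuck-at-0, M7 stuck-at-1}.
Test 2 (in0=1, in1=1, in2=1): fault-free M1=0, M2=0, M3=0, M4=0, M5=0, M6=1, M7=0 → 0; observed 1. Eliminates M5 stuck-at-0.
Only M7 stuck-at-1 is consistent with every test.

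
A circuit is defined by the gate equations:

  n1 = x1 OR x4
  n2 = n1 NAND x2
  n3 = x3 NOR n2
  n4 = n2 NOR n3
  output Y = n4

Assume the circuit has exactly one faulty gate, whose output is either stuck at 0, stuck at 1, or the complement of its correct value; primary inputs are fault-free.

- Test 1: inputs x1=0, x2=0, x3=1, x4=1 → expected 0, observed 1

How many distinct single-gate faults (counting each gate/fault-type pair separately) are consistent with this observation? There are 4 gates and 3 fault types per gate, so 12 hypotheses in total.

Fault-free: n1=1, n2=1, n3=0, n4=0 → 0. Observed 1.
  n1 stuck-at-0: output 0 ✗
  n1 stuck-at-1: output 0 ✗
  n1 inverted output: output 0 ✗
  n2 stuck-at-0: output 1 ✓
  n2 stuck-at-1: output 0 ✗
  n2 inverted output: output 1 ✓
  n3 stuck-at-0: output 0 ✗
  n3 stuck-at-1: output 0 ✗
  n3 inverted output: output 0 ✗
  n4 stuck-at-0: output 0 ✗
  n4 stuck-at-1: output 1 ✓
  n4 inverted output: output 1 ✓
Consistent faults: {n2 stuck-at-0, n2 inverted output, n4 stuck-at-1, n4 inverted output} — 4 in all.

4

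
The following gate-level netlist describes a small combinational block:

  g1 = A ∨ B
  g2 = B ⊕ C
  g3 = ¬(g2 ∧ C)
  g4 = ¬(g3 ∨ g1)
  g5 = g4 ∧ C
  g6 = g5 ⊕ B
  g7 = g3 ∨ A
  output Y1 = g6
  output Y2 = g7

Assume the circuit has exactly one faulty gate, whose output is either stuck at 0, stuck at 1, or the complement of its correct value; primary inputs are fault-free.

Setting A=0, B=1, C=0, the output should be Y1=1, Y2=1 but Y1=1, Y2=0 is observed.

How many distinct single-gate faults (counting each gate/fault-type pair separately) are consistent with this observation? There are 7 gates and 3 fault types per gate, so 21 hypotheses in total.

Fault-free: g1=1, g2=1, g3=1, g4=0, g5=0, g6=1, g7=1 → Y1=1, Y2=1. Observed Y1=1, Y2=0.
  g1: none of the 3 fault types match ✗
  g2: none of the 3 fault types match ✗
  g3: stuck-at-0, inverted output ✓; others ✗
  g4: none of the 3 fault types match ✗
  g5: none of the 3 fault types match ✗
  g6: none of the 3 fault types match ✗
  g7: stuck-at-0, inverted output ✓; others ✗
Consistent faults: {g3 stuck-at-0, g3 inverted output, g7 stuck-at-0, g7 inverted output} — 4 in all.

4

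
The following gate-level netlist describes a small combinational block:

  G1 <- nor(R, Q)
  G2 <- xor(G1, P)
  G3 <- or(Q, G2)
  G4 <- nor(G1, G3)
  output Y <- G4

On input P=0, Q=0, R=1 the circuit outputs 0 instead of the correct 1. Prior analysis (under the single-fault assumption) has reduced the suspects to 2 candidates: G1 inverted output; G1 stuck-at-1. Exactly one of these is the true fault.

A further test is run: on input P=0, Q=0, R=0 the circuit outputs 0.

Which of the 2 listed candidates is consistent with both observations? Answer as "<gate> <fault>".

G1 stuck-at-1

Evaluate each candidate on input P=0, Q=0, R=0:
  G1 inverted output: G1=0 [inverted output], G2=0, G3=0, G4=1 → 1 — eliminated
  G1 stuck-at-1: G1=1 [stuck-at-1], G2=1, G3=1, G4=0 → 0 — matches
Only G1 stuck-at-1 reproduces the observed 0.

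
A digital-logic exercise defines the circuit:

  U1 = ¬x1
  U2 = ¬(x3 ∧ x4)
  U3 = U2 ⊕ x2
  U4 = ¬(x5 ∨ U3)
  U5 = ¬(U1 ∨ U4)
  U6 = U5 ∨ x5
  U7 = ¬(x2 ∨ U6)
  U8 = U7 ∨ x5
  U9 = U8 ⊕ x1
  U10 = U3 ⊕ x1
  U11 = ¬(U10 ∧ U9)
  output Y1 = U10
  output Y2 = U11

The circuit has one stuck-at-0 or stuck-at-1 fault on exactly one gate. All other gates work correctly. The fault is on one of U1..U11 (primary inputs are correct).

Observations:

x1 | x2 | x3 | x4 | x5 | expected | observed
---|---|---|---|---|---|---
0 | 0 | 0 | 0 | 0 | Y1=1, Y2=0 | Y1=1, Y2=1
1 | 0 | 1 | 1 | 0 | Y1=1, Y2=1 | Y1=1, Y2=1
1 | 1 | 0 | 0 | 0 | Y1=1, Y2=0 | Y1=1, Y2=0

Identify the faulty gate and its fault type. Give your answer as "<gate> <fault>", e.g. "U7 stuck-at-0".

U1 stuck-at-0

Fault-free values for test 1 (x1=0, x2=0, x3=0, x4=0, x5=0): U1=1, U2=1, U3=1, U4=0, U5=0, U6=0, U7=1, U8=1, U9=1, U10=1, U11=0, giving Y1=1, Y2=0. Observed Y1=1, Y2=1.
Test 1: faults giving observed Y1=1, Y2=1 are {U1 stuck-at-0, U5 stuck-at-1, U6 stuck-at-1, U7 stuck-at-0, U8 stuck-at-0, U9 stuck-at-0, U11 stuck-at-1}.
Test 2 (x1=1, x2=0, x3=1, x4=1, x5=0): fault-free U1=0, U2=0, U3=0, U4=1, U5=0, U6=0, U7=1, U8=1, U9=0, U10=1, U11=1 → Y1=1, Y2=1; observed Y1=1, Y2=1. Eliminates U5 stuck-at-1, U6 stuck-at-1, U7 stuck-at-0, U8 stuck-at-0.
Test 3 (x1=1, x2=1, x3=0, x4=0, x5=0): fault-free U1=0, U2=1, U3=0, U4=1, U5=0, U6=0, U7=0, U8=0, U9=1, U10=1, U11=0 → Y1=1, Y2=0; observed Y1=1, Y2=0. Eliminates U9 stuck-at-0, U11 stuck-at-1.
Only U1 stuck-at-0 is consistent with every test.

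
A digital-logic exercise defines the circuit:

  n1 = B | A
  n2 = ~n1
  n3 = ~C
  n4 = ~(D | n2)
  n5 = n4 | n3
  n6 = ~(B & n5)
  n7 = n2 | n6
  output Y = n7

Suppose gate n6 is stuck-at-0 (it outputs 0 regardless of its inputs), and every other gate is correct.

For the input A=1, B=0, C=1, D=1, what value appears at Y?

Propagate with n6 forced: n1=1, n2=0, n3=0, n4=0, n5=0, n6=0 [stuck-at-0], n7=0.
So Y = 0. (Without the fault it would be 1.)

0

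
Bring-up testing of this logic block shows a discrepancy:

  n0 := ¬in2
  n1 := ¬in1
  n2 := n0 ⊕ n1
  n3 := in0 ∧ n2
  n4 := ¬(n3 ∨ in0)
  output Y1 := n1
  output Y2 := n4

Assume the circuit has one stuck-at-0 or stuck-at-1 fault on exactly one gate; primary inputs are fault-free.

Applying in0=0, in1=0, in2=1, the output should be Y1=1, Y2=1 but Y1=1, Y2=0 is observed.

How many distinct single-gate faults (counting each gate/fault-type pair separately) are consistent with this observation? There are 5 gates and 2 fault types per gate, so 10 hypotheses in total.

Fault-free: n0=0, n1=1, n2=1, n3=0, n4=1 → Y1=1, Y2=1. Observed Y1=1, Y2=0.
  n0 stuck-at-0: output Y1=1, Y2=1 ✗
  n0 stuck-at-1: output Y1=1, Y2=1 ✗
  n1 stuck-at-0: output Y1=0, Y2=1 ✗
  n1 stuck-at-1: output Y1=1, Y2=1 ✗
  n2 stuck-at-0: output Y1=1, Y2=1 ✗
  n2 stuck-at-1: output Y1=1, Y2=1 ✗
  n3 stuck-at-0: output Y1=1, Y2=1 ✗
  n3 stuck-at-1: output Y1=1, Y2=0 ✓
  n4 stuck-at-0: output Y1=1, Y2=0 ✓
  n4 stuck-at-1: output Y1=1, Y2=1 ✗
Consistent faults: {n3 stuck-at-1, n4 stuck-at-0} — 2 in all.

2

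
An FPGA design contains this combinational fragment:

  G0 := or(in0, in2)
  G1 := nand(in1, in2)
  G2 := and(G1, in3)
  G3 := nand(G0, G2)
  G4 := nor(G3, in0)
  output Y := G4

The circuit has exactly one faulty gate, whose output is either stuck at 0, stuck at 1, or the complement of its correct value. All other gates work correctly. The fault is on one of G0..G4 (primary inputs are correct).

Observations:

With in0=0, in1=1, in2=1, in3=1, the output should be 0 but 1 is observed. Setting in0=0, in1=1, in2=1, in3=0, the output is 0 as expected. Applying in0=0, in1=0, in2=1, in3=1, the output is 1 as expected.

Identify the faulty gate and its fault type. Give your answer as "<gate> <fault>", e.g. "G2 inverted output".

Fault-free values for test 1 (in0=0, in1=1, in2=1, in3=1): G0=1, G1=0, G2=0, G3=1, G4=0, giving Y=0. Observed 1.
Test 1: faults giving observed 1 are {G1 stuck-at-1, G1 inverted output, G2 stuck-at-1, G2 inverted output, G3 stuck-at-0, G3 inverted output, G4 stuck-at-1, G4 inverted output}.
Test 2 (in0=0, in1=1, in2=1, in3=0): fault-free G0=1, G1=0, G2=0, G3=1, G4=0 → 0; observed 0. Eliminates G2 stuck-at-1, G2 inverted output, G3 stuck-at-0, G3 inverted output, G4 stuck-at-1, G4 inverted output.
Test 3 (in0=0, in1=0, in2=1, in3=1): fault-free G0=1, G1=1, G2=1, G3=0, G4=1 → 1; observed 1. Eliminates G1 inverted output.
Only G1 stuck-at-1 is consistent with every test.

G1 stuck-at-1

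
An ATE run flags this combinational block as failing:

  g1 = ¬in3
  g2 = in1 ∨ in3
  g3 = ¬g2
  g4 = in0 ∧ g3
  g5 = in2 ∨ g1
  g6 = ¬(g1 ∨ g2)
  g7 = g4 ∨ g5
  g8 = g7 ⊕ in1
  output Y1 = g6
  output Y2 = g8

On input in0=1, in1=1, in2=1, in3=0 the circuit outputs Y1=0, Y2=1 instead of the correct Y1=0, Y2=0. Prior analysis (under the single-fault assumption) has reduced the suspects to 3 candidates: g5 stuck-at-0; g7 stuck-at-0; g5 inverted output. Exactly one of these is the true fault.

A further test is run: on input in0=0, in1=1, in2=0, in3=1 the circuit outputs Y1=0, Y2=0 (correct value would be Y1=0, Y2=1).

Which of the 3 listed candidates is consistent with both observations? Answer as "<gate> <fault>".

g5 inverted output

Evaluate each candidate on input in0=0, in1=1, in2=0, in3=1:
  g5 stuck-at-0: g1=0, g2=1, g3=0, g4=0, g5=0 [stuck-at-0], g6=0, g7=0, g8=1 → Y1=0, Y2=1 — eliminated
  g7 stuck-at-0: g1=0, g2=1, g3=0, g4=0, g5=0, g6=0, g7=0 [stuck-at-0], g8=1 → Y1=0, Y2=1 — eliminated
  g5 inverted output: g1=0, g2=1, g3=0, g4=0, g5=1 [inverted output], g6=0, g7=1, g8=0 → Y1=0, Y2=0 — matches
Only g5 inverted output reproduces the observed Y1=0, Y2=0.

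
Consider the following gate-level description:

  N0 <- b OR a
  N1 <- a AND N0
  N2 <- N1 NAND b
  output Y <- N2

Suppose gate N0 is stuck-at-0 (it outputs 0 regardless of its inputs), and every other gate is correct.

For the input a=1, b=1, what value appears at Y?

1

Propagate with N0 forced: N0=0 [stuck-at-0], N1=0, N2=1.
So Y = 1. (Without the fault it would be 0.)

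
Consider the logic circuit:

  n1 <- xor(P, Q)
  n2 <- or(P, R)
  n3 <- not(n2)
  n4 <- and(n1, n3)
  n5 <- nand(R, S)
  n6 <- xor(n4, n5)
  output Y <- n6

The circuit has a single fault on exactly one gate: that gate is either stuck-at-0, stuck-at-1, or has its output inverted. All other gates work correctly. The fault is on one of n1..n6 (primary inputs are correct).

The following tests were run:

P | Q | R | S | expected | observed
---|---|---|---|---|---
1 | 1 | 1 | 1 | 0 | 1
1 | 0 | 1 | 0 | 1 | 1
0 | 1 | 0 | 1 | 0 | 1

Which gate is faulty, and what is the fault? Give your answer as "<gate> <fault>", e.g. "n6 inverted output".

n6 stuck-at-1

Fault-free values for test 1 (P=1, Q=1, R=1, S=1): n1=0, n2=1, n3=0, n4=0, n5=0, n6=0, giving Y=0. Observed 1.
Test 1: faults giving observed 1 are {n4 stuck-at-1, n4 inverted output, n5 stuck-at-1, n5 inverted output, n6 stuck-at-1, n6 inverted output}.
Test 2 (P=1, Q=0, R=1, S=0): fault-free n1=1, n2=1, n3=0, n4=0, n5=1, n6=1 → 1; observed 1. Eliminates n4 stuck-at-1, n4 inverted output, n5 inverted output, n6 inverted output.
Test 3 (P=0, Q=1, R=0, S=1): fault-free n1=1, n2=0, n3=1, n4=1, n5=1, n6=0 → 0; observed 1. Eliminates n5 stuck-at-1.
Only n6 stuck-at-1 is consistent with every test.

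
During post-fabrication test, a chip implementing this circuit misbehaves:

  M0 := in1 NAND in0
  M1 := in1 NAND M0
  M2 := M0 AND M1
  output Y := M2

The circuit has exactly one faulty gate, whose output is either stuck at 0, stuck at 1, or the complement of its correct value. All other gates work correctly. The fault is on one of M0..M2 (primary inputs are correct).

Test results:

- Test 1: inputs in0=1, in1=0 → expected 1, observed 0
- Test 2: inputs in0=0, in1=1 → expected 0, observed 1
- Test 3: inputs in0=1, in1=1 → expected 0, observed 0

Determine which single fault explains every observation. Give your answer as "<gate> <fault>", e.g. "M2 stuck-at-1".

Fault-free values for test 1 (in0=1, in1=0): M0=1, M1=1, M2=1, giving Y=1. Observed 0.
Test 1: faults giving observed 0 are {M0 stuck-at-0, M0 inverted output, M1 stuck-at-0, M1 inverted output, M2 stuck-at-0, M2 inverted output}.
Test 2 (in0=0, in1=1): fault-free M0=1, M1=0, M2=0 → 0; observed 1. Eliminates M0 stuck-at-0, M0 inverted output, M1 stuck-at-0, M2 stuck-at-0.
Test 3 (in0=1, in1=1): fault-free M0=0, M1=1, M2=0 → 0; observed 0. Eliminates M2 inverted output.
Only M1 inverted output is consistent with every test.

M1 inverted output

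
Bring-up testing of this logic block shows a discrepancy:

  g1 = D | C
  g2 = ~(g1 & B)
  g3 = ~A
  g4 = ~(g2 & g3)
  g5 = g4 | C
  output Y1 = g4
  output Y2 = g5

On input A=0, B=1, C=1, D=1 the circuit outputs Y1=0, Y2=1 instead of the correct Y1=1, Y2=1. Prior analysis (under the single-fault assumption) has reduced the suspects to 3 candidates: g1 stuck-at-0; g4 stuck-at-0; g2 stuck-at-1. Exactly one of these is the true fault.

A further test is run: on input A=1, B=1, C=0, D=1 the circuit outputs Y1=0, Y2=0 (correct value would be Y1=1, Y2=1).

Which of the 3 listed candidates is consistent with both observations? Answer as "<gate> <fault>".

g4 stuck-at-0

Evaluate each candidate on input A=1, B=1, C=0, D=1:
  g1 stuck-at-0: g1=0 [stuck-at-0], g2=1, g3=0, g4=1, g5=1 → Y1=1, Y2=1 — eliminated
  g4 stuck-at-0: g1=1, g2=0, g3=0, g4=0 [stuck-at-0], g5=0 → Y1=0, Y2=0 — matches
  g2 stuck-at-1: g1=1, g2=1 [stuck-at-1], g3=0, g4=1, g5=1 → Y1=1, Y2=1 — eliminated
Only g4 stuck-at-0 reproduces the observed Y1=0, Y2=0.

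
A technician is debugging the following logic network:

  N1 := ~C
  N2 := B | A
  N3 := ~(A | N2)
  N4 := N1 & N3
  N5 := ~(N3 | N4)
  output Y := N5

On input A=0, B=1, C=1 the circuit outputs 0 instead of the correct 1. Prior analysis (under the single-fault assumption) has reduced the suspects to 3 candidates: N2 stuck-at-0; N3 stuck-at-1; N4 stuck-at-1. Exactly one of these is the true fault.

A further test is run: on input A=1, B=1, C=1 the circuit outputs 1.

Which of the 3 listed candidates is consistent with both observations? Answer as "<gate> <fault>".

N2 stuck-at-0

Evaluate each candidate on input A=1, B=1, C=1:
  N2 stuck-at-0: N1=0, N2=0 [stuck-at-0], N3=0, N4=0, N5=1 → 1 — matches
  N3 stuck-at-1: N1=0, N2=1, N3=1 [stuck-at-1], N4=0, N5=0 → 0 — eliminated
  N4 stuck-at-1: N1=0, N2=1, N3=0, N4=1 [stuck-at-1], N5=0 → 0 — eliminated
Only N2 stuck-at-0 reproduces the observed 1.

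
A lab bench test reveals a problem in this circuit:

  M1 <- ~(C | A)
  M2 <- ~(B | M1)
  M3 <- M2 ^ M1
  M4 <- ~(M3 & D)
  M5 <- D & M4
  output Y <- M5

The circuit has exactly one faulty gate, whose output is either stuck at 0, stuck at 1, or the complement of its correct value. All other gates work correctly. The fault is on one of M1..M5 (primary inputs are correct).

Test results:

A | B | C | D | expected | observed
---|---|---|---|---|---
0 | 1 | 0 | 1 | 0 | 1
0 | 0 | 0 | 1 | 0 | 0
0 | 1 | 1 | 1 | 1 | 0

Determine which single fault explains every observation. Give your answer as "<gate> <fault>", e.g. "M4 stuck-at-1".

M1 inverted output

Fault-free values for test 1 (A=0, B=1, C=0, D=1): M1=1, M2=0, M3=1, M4=0, M5=0, giving Y=0. Observed 1.
Test 1: faults giving observed 1 are {M1 stuck-at-0, M1 inverted output, M2 stuck-at-1, M2 inverted output, M3 stuck-at-0, M3 inverted output, M4 stuck-at-1, M4 inverted output, M5 stuck-at-1, M5 inverted output}.
Test 2 (A=0, B=0, C=0, D=1): fault-free M1=1, M2=0, M3=1, M4=0, M5=0 → 0; observed 0. Eliminates M2 stuck-at-1, M2 inverted output, M3 stuck-at-0, M3 inverted output, M4 stuck-at-1, M4 inverted output, M5 stuck-at-1, M5 inverted output.
Test 3 (A=0, B=1, C=1, D=1): fault-free M1=0, M2=0, M3=0, M4=1, M5=1 → 1; observed 0. Eliminates M1 stuck-at-0.
Only M1 inverted output is consistent with every test.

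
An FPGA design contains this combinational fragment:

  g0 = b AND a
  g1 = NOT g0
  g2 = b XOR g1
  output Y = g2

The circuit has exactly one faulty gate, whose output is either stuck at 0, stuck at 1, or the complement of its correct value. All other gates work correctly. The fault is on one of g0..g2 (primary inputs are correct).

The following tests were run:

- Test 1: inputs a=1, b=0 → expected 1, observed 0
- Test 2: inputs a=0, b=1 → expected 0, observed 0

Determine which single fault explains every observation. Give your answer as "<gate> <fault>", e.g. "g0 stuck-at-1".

Fault-free values for test 1 (a=1, b=0): g0=0, g1=1, g2=1, giving Y=1. Observed 0.
Test 1: faults giving observed 0 are {g0 stuck-at-1, g0 inverted output, g1 stuck-at-0, g1 inverted output, g2 stuck-at-0, g2 inverted output}.
Test 2 (a=0, b=1): fault-free g0=0, g1=1, g2=0 → 0; observed 0. Eliminates g0 stuck-at-1, g0 inverted output, g1 stuck-at-0, g1 inverted output, g2 inverted output.
Only g2 stuck-at-0 is consistent with every test.

g2 stuck-at-0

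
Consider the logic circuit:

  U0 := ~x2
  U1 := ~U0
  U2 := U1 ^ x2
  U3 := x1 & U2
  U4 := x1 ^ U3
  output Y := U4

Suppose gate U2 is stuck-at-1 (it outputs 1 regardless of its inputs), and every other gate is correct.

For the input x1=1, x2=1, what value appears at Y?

Propagate with U2 forced: U0=0, U1=1, U2=1 [stuck-at-1], U3=1, U4=0.
So Y = 0. (Without the fault it would be 1.)

0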